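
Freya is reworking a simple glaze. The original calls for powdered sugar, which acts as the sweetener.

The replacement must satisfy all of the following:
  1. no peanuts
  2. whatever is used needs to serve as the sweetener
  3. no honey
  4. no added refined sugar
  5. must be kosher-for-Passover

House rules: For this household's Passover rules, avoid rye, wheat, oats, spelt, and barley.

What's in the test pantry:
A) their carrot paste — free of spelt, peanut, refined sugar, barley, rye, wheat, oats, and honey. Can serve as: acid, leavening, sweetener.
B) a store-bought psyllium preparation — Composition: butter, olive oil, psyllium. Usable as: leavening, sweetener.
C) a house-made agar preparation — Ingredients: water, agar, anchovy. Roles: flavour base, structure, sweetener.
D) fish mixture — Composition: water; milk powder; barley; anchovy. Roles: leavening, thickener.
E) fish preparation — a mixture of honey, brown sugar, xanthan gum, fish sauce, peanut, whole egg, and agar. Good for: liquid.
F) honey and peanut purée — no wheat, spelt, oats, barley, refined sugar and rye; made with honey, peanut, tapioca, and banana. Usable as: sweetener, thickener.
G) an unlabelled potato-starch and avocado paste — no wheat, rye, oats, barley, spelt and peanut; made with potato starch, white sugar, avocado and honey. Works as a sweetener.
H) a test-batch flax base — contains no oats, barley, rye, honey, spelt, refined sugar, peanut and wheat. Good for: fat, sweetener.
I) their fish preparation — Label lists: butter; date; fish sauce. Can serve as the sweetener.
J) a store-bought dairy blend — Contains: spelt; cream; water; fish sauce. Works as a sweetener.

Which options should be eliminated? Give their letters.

D, E, F, G, J

A: no peanut, kosher-for-Passover — OK
B: only butter, olive oil and psyllium; none excluded — keep
C: all constraints satisfied — OK
D: not usable as a sweetener; has barley, so not kosher-for-Passover — out
E: not usable as a sweetener; has peanut, so not peanut-free (and 2 more) — reject
F: has peanut, so not peanut-free; has honey, so not honey-free — out
G: has honey, so not honey-free; has white sugar, so not no-added-sugar — out
H: works as a sweetener, kosher-for-Passover, no refined sugar — valid
I: no peanut, kosher-for-Passover — OK
J: has spelt, so not kosher-for-Passover — reject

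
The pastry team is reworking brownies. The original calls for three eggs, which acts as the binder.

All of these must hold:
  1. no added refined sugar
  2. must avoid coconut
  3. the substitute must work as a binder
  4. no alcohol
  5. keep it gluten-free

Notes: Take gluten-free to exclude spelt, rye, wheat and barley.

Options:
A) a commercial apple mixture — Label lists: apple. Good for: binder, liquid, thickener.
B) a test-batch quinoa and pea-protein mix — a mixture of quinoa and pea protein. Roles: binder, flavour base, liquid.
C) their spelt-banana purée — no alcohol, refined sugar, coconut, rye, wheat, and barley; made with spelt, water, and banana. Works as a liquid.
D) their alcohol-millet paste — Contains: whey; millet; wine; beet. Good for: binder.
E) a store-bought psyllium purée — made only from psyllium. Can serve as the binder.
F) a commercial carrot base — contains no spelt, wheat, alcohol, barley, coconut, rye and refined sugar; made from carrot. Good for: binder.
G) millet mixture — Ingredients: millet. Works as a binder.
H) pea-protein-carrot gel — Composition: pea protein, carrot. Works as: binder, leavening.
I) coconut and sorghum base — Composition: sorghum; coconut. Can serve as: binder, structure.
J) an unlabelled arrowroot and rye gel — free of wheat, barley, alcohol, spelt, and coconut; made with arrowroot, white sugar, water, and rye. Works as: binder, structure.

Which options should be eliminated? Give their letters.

A: all constraints satisfied — OK
B: only quinoa and pea protein; none excluded — valid
C: not usable as a binder; has spelt, so not gluten-free — no
D: has wine, so not alcohol-free — reject
E: no alcohol, no coconut — valid
F: no coconut, no refined sugar — OK
G: works as a binder, gluten-free, no refined sugar — valid
H: only pea protein and carrot; none excluded — OK
I: has coconut, so not coconut-free — no
J: has rye, so not gluten-free; has white sugar, so not no-added-sugar — no

C, D, I, J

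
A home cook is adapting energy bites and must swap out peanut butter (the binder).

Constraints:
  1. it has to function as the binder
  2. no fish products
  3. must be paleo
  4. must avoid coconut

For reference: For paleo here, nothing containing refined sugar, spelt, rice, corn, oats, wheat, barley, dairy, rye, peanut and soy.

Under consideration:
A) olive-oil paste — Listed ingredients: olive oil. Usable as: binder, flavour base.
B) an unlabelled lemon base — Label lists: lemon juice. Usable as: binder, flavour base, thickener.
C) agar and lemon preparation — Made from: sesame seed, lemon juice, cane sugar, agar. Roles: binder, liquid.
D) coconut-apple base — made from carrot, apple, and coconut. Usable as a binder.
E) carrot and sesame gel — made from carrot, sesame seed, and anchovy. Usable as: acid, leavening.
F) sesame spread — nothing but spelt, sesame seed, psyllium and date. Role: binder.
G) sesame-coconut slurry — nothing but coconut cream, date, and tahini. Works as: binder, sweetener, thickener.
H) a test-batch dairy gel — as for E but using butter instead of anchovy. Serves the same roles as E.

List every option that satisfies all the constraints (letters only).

A: all constraints satisfied — valid
B: every rule checks out — valid
C: has cane sugar, so not paleo — no
D: has coconut, so not coconut-free — reject
E: not usable as a binder; has anchovy, so not fish-free — reject
F: has spelt, so not paleo — out
G: has coconut cream, so not coconut-free — reject
H: not usable as a binder; has butter, so not paleo — out

A, B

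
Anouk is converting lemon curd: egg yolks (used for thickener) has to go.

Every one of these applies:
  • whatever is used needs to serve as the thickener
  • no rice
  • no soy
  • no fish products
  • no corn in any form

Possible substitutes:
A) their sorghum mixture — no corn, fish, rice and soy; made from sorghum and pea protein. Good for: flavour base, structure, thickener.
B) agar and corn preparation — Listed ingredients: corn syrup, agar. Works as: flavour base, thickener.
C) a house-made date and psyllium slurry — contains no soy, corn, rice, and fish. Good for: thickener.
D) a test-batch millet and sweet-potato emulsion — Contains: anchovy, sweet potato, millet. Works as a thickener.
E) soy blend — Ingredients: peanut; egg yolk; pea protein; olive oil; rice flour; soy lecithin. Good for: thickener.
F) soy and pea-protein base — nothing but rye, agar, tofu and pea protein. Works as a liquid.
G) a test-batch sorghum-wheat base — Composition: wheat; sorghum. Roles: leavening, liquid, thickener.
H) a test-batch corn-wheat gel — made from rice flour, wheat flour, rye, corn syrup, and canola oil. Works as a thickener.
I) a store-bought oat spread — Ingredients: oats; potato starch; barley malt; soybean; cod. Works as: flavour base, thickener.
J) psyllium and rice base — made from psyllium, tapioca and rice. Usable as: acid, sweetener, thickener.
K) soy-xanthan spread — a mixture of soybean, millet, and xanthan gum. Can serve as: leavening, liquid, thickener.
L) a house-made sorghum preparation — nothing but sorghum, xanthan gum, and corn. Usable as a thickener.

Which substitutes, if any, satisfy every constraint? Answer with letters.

A: all constraints satisfied — keep
B: has corn syrup, so not corn-free — no
C: works as a thickener, no rice, no corn — OK
D: has anchovy, so not fish-free — no
E: has rice flour, so not rice-free; has soy lecithin, so not soy-free — reject
F: not usable as a thickener; has tofu, so not soy-free — out
G: all constraints satisfied — OK
H: has corn syrup, so not corn-free; has rice flour, so not rice-free — reject
I: has cod, so not fish-free; has soybean, so not soy-free — out
J: has rice, so not rice-free — reject
K: has soybean, so not soy-free — reject
L: has corn, so not corn-free — out

A, C, G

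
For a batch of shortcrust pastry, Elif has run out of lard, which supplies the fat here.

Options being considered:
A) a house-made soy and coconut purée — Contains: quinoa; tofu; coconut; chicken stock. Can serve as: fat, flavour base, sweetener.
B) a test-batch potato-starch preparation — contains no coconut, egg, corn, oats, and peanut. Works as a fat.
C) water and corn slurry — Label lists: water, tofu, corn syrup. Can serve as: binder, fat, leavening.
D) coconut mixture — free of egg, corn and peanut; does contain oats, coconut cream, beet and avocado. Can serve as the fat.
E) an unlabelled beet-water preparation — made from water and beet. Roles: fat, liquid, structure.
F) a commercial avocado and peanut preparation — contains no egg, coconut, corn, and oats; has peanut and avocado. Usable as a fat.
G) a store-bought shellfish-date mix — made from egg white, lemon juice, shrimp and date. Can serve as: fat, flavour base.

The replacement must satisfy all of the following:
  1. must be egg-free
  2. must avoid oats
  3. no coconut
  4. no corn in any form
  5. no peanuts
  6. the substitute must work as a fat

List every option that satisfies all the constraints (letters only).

B, E

A: has coconut, so not coconut-free — no
B: works as a fat, no oats, no egg — OK
C: has corn syrup, so not corn-free — reject
D: has coconut cream, so not coconut-free; has oats, so not oat-free — no
E: only water and beet; none excluded — OK
F: has peanut, so not peanut-free — reject
G: has egg white, so not egg-free — reject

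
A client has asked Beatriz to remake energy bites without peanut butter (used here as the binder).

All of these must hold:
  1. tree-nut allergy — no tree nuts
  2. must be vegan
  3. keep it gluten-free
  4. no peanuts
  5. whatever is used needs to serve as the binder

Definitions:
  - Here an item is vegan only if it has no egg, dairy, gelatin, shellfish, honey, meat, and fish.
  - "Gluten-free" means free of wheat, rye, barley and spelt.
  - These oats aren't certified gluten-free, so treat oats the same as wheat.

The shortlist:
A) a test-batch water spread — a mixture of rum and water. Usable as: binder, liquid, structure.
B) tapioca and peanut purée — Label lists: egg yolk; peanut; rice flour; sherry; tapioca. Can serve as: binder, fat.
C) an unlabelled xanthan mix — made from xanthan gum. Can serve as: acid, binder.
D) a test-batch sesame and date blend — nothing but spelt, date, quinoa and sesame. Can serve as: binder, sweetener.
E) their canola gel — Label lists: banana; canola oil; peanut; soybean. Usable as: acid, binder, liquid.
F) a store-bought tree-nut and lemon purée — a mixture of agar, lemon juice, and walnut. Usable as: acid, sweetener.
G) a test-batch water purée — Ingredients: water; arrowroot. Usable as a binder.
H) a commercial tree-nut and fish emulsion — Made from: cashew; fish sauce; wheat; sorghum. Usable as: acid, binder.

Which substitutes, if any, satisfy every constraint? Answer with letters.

A, C, G

A: only rum and water; none excluded — OK
B: has egg yolk, so not vegan; has peanut, so not peanut-free — reject
C: all constraints satisfied — keep
D: has spelt, so not gluten-free — reject
E: has peanut, so not peanut-free — reject
F: not usable as a binder; has walnut, so not tree-nut-free — out
G: works as a binder, vegan, no tree nuts — keep
H: has fish sauce, so not vegan; has wheat, so not gluten-free (and 1 more) — reject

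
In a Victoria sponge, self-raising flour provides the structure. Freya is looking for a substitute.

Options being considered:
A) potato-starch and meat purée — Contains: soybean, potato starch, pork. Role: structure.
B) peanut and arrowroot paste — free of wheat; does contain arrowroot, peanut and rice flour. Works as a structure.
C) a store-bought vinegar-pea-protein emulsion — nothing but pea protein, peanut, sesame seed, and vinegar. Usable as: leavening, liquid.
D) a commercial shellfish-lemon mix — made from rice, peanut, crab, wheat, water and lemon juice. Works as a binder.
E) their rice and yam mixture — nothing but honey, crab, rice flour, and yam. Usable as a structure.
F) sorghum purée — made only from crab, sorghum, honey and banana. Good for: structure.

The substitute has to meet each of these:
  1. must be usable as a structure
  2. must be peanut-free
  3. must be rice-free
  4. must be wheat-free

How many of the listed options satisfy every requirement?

A: nothing on the exclusion list — valid
B: has rice flour, so not rice-free; has peanut, so not peanut-free — out
C: not usable as a structure; has peanut, so not peanut-free — reject
D: not usable as a structure; has rice, so not rice-free (and 2 more) — no
E: has rice flour, so not rice-free — no
F: honey and crab etc. — none of it excluded — keep

2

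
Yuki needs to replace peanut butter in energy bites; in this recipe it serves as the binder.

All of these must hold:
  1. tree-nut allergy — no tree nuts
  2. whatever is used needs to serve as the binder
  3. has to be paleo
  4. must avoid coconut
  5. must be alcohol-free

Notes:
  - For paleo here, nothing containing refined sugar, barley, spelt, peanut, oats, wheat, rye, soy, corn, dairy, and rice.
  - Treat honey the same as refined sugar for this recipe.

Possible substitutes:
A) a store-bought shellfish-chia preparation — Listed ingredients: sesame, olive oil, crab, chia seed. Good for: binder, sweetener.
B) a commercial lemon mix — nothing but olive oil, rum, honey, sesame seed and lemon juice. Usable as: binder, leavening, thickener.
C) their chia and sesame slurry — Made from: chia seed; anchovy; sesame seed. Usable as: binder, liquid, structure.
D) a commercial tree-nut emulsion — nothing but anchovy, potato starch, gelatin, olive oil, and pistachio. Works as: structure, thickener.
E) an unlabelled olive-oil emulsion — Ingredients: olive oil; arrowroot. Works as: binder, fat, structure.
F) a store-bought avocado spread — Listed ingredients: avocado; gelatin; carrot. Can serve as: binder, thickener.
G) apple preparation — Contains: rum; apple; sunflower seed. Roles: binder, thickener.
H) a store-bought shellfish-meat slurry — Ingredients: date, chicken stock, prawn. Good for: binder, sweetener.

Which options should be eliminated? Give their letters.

A: no coconut, no alcohol — OK
B: has honey, so not paleo; has rum, so not alcohol-free — no
C: nothing on the exclusion list — OK
D: not usable as a binder; has pistachio, so not tree-nut-free — no
E: only arrowroot and olive oil; none excluded — OK
F: nothing on the exclusion list — OK
G: has rum, so not alcohol-free — out
H: only chicken stock, prawn, and date; none excluded — OK

B, D, G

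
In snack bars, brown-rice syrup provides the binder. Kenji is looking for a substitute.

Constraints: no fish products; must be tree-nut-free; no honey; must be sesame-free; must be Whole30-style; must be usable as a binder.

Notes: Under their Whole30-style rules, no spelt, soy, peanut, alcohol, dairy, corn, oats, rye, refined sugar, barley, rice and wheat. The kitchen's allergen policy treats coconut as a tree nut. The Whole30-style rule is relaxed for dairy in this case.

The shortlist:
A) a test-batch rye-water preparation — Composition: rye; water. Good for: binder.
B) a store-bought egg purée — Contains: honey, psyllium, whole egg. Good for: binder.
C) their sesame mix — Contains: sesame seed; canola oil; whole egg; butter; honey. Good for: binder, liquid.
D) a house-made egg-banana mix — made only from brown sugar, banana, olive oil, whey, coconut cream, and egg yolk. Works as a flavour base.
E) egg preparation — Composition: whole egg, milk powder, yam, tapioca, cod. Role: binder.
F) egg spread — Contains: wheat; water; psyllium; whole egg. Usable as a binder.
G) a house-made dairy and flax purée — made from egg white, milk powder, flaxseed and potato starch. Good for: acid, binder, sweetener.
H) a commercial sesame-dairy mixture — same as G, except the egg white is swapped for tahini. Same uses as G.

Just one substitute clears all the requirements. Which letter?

G

A: has rye, so not Whole30-style — no
B: has honey, so not honey-free — out
C: has honey, so not honey-free; has sesame seed, so not sesame-free — out
D: not usable as a binder; has brown sugar, so not Whole30-style (and 1 more) — reject
E: has cod, so not fish-free — reject
F: has wheat, so not Whole30-style — no
G: dairy is permitted under the Whole30-style carve-out; nothing else excluded — valid
H: has tahini, so not sesame-free — no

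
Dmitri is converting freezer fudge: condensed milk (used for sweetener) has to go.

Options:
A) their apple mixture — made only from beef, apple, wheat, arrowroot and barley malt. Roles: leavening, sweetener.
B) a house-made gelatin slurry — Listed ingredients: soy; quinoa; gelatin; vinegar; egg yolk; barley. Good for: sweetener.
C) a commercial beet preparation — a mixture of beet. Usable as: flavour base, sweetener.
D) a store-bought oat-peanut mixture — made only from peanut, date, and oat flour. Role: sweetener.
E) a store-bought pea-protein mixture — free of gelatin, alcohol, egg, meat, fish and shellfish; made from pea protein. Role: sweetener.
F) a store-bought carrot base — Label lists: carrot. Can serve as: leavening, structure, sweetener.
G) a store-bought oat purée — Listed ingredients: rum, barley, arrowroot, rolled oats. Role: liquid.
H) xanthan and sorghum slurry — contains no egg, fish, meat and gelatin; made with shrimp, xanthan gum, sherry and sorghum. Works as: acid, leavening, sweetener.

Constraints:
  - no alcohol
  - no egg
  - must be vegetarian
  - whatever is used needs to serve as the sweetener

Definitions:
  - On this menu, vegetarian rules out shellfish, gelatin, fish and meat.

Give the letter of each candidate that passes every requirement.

A: has beef, so not vegetarian — reject
B: has gelatin, so not vegetarian; has egg yolk, so not egg-free — no
C: every rule checks out — keep
D: only oat flour, peanut and date; none excluded — valid
E: vegetarian, no alcohol — OK
F: all constraints satisfied — valid
G: not usable as a sweetener; has rum, so not alcohol-free — no
H: has shrimp, so not vegetarian; has sherry, so not alcohol-free — out

C, D, E, F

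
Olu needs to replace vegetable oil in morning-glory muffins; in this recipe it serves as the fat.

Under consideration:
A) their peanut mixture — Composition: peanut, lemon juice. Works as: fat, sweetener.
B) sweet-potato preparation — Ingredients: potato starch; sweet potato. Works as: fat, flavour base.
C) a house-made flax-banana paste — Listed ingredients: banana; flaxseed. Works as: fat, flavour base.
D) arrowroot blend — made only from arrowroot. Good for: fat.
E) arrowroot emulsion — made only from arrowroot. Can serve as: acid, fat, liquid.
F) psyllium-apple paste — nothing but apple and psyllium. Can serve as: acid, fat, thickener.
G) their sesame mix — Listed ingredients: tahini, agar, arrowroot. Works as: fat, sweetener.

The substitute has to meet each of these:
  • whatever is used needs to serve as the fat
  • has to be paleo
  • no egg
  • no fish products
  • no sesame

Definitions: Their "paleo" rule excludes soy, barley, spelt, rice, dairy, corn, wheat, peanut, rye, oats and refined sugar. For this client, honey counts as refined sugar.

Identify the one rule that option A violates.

usable as a fat: satisfied
paleo: has peanut — fails
sesame-free: satisfied
egg-free: satisfied
fish-free: satisfied

paleo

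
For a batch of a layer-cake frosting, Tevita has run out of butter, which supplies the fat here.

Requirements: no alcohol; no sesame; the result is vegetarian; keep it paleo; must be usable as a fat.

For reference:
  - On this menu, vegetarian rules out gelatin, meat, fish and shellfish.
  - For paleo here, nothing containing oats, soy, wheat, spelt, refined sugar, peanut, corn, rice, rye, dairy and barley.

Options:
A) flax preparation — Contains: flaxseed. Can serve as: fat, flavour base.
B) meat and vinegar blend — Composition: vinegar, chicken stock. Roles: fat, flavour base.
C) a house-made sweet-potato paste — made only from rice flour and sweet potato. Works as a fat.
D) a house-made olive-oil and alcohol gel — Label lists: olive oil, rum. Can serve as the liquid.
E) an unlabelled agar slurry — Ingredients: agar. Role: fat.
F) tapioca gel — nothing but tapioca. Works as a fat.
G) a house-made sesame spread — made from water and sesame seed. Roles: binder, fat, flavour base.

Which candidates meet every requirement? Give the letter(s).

A: vegetarian, no sesame — keep
B: has chicken stock, so not vegetarian — reject
C: has rice flour, so not paleo — out
D: not usable as a fat; has rum, so not alcohol-free — no
E: nothing on the exclusion list — OK
F: every rule checks out — keep
G: has sesame seed, so not sesame-free — no

A, E, F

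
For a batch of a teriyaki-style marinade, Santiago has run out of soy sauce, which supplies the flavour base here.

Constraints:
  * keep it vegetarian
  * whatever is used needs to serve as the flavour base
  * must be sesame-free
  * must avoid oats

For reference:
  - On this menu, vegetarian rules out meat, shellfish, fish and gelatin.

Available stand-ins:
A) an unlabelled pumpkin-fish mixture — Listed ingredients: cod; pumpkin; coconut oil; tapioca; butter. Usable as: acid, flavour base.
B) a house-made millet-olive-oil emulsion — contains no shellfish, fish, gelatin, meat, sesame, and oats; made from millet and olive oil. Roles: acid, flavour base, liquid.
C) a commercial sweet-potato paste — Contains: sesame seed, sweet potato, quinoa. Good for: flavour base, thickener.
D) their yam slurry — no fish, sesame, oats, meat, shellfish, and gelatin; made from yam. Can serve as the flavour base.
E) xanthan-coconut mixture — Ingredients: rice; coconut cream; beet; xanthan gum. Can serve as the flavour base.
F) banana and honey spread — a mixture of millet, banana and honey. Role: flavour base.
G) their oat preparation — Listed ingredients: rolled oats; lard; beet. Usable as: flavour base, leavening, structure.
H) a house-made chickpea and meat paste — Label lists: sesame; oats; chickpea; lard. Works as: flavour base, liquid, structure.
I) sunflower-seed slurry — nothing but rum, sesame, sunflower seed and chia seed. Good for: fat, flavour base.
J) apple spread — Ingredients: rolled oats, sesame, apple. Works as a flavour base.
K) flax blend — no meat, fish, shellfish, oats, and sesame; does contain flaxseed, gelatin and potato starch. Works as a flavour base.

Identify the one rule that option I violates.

usable as a flavour base: satisfied
vegetarian: satisfied
sesame-free: has sesame — fails
oat-free: satisfied

sesame-free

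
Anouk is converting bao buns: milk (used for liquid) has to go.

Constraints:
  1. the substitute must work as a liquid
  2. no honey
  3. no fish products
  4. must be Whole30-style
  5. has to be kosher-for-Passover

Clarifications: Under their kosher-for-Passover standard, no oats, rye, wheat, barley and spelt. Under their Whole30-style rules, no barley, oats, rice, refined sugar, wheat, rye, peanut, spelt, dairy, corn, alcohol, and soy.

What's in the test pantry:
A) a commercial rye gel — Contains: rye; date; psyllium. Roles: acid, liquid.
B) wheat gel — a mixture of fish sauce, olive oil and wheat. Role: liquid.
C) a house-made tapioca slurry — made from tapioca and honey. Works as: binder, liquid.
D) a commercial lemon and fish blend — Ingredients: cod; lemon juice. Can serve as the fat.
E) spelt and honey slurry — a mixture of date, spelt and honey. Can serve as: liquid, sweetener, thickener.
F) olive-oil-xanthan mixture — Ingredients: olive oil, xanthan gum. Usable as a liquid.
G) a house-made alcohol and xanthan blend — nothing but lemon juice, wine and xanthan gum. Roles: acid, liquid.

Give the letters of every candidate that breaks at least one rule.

A, B, C, D, E, G

A: has rye, so not kosher-for-Passover; has rye, so not Whole30-style — no
B: has wheat, so not kosher-for-Passover; has wheat, so not Whole30-style (and 1 more) — reject
C: has honey, so not honey-free — reject
D: not usable as a liquid; has cod, so not fish-free — out
E: has spelt, so not kosher-for-Passover; has spelt, so not Whole30-style (and 1 more) — no
F: only xanthan gum and olive oil; none excluded — valid
G: has wine, so not Whole30-style — out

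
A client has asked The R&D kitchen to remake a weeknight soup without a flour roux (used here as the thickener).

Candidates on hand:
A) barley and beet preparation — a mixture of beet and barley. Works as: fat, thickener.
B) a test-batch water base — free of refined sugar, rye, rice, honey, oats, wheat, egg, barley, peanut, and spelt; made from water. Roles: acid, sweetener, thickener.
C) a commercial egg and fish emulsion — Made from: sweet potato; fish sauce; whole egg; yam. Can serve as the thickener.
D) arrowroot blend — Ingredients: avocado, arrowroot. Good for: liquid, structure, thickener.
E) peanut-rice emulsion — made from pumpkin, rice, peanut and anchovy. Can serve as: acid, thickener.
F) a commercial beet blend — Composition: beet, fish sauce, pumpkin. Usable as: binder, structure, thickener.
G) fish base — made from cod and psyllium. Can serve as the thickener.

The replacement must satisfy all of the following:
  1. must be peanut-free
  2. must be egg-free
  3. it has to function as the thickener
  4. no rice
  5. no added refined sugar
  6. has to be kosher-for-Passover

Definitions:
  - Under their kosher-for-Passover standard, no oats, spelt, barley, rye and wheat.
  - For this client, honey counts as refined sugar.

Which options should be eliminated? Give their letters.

A: has barley, so not kosher-for-Passover — no
B: all constraints satisfied — keep
C: has whole egg, so not egg-free — no
D: no egg, no-added-sugar — valid
E: has rice, so not rice-free; has peanut, so not peanut-free — out
F: only fish sauce, pumpkin, and beet; none excluded — keep
G: every rule checks out — valid

A, C, E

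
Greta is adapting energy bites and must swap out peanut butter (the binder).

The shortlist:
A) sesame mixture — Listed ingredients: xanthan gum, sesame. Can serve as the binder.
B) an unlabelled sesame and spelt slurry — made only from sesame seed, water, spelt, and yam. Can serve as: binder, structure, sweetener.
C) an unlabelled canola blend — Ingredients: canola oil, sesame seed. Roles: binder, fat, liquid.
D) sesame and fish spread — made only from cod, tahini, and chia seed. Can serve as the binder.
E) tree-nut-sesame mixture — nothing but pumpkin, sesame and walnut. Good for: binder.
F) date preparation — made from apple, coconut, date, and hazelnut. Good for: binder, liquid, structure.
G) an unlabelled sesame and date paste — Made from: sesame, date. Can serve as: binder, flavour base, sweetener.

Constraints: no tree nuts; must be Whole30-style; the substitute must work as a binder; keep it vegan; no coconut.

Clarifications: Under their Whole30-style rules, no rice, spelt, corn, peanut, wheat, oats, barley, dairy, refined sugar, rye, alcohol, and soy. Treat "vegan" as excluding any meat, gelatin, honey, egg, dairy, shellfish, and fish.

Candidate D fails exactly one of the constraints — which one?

vegan

usable as a binder: satisfied
Whole30-style: satisfied
vegan: has cod — fails
tree-nut-free: satisfied
coconut-free: satisfied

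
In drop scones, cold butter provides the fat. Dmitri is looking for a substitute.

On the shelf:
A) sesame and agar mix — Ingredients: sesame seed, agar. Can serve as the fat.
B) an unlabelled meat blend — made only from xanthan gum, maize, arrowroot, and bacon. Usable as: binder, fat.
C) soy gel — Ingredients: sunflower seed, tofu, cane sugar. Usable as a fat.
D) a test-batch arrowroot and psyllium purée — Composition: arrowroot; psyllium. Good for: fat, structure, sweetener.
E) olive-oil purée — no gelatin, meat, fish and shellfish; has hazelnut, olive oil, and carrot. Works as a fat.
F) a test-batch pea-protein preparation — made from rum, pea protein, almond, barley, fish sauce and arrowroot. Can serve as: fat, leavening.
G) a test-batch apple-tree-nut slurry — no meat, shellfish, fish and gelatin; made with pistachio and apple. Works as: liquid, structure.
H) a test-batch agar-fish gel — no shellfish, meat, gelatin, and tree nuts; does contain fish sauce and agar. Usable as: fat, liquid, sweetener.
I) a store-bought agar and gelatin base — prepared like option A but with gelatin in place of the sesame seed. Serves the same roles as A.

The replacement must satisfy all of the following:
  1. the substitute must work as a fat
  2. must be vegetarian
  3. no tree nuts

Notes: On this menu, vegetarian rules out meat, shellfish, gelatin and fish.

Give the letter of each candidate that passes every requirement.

A: only sesame seed and agar; none excluded — OK
B: has bacon, so not vegetarian — no
C: only tofu, cane sugar and sunflower seed; none excluded — keep
D: every rule checks out — keep
E: has hazelnut, so not tree-nut-free — reject
F: has fish sauce, so not vegetarian; has almond, so not tree-nut-free — reject
G: not usable as a fat; has pistachio, so not tree-nut-free — no
H: has fish sauce, so not vegetarian — out
I: has gelatin, so not vegetarian — reject

A, C, D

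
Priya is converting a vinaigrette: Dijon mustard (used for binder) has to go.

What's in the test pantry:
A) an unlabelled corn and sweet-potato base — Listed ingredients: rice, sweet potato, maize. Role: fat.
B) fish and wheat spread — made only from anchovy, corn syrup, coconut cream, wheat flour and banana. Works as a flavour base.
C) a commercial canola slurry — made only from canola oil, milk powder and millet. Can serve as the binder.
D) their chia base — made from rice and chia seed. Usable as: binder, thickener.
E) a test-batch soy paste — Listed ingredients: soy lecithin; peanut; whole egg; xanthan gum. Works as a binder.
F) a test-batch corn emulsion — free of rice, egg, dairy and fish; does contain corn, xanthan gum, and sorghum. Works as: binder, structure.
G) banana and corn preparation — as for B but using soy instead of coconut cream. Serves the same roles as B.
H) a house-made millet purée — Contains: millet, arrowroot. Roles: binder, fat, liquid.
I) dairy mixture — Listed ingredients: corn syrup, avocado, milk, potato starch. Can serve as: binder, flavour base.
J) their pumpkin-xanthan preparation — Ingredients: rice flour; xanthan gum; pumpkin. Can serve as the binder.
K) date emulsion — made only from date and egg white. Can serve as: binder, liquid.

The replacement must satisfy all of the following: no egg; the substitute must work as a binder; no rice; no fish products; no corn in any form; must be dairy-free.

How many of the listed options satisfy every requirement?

A: not usable as a binder; has maize, so not corn-free (and 1 more) — reject
B: not usable as a binder; has corn syrup, so not corn-free (and 1 more) — out
C: has milk powder, so not dairy-free — no
D: has rice, so not rice-free — reject
E: has whole egg, so not egg-free — no
F: has corn, so not corn-free — out
G: not usable as a binder; has corn syrup, so not corn-free (and 1 more) — out
H: every rule checks out — valid
I: has corn syrup, so not corn-free; has milk, so not dairy-free — reject
J: has rice flour, so not rice-free — reject
K: has egg white, so not egg-free — reject

1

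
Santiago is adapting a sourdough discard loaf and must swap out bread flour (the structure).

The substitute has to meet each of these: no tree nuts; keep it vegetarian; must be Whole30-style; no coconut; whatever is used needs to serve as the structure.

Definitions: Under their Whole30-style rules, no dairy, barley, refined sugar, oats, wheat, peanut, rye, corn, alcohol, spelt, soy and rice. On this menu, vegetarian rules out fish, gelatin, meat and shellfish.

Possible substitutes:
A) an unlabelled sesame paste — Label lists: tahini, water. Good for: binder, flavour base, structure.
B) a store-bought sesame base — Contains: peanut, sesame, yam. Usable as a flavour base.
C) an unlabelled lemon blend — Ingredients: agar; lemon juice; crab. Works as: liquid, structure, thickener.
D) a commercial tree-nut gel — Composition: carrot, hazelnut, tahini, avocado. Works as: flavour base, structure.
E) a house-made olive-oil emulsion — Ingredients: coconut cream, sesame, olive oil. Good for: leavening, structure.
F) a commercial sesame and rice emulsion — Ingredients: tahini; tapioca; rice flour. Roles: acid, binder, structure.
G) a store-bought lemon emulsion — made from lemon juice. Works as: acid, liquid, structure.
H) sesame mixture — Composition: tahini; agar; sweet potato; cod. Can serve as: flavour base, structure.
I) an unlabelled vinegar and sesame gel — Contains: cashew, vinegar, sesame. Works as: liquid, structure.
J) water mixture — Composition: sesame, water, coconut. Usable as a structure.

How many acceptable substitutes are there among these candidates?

A: vegetarian, no tree nuts — OK
B: not usable as a structure; has peanut, so not Whole30-style — out
C: has crab, so not vegetarian — reject
D: has hazelnut, so not tree-nut-free — no
E: has coconut cream, so not coconut-free — reject
F: has rice flour, so not Whole30-style — no
G: only lemon juice; none excluded — keep
H: has cod, so not vegetarian — reject
I: has cashew, so not tree-nut-free — out
J: has coconut, so not coconut-free — reject

2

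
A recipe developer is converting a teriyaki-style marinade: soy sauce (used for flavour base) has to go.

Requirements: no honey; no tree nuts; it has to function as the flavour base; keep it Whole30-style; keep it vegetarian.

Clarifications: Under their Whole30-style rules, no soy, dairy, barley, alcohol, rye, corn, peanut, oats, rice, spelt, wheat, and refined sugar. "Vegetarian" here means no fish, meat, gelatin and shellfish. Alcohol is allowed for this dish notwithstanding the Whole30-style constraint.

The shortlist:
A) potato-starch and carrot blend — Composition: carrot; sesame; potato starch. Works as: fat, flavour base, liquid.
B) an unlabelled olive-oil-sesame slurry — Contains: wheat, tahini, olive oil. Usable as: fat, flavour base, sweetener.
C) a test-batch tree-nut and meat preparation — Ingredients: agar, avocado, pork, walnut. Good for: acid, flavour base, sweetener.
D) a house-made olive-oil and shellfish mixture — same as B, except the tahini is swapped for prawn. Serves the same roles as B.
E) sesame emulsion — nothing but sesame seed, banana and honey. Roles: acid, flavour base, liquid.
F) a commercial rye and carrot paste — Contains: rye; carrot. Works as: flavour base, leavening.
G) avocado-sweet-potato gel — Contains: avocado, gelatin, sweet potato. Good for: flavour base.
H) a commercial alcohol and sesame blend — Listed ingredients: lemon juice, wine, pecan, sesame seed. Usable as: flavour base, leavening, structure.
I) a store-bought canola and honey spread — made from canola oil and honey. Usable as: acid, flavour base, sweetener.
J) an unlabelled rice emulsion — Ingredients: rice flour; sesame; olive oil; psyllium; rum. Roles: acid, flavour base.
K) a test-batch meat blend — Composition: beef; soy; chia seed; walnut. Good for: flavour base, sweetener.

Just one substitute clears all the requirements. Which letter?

A: only sesame, carrot and potato starch; none excluded — keep
B: has wheat, so not Whole30-style — reject
C: has pork, so not vegetarian; has walnut, so not tree-nut-free — reject
D: has wheat, so not Whole30-style; has prawn, so not vegetarian — reject
E: has honey, so not honey-free — reject
F: has rye, so not Whole30-style — out
G: has gelatin, so not vegetarian — out
H: has pecan, so not tree-nut-free — out
I: has honey, so not honey-free — no
J: has rice flour, so not Whole30-style — out
K: has soy, so not Whole30-style; has beef, so not vegetarian (and 1 more) — out

A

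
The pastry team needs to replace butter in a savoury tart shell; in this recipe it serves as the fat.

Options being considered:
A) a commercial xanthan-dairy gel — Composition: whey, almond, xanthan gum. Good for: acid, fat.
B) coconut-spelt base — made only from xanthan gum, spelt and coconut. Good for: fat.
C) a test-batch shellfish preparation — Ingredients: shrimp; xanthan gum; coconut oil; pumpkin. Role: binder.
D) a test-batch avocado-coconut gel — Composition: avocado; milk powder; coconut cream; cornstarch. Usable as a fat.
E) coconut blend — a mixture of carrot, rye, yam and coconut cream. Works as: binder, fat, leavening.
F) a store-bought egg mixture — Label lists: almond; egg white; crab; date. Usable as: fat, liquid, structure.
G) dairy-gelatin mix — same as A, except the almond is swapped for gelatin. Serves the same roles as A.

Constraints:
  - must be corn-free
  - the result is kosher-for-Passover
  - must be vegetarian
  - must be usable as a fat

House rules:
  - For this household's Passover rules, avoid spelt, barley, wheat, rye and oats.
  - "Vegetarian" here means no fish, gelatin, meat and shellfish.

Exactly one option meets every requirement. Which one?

A

A: nothing on the exclusion list — valid
B: has spelt, so not kosher-for-Passover — no
C: not usable as a fat; has shrimp, so not vegetarian — out
D: has cornstarch, so not corn-free — no
E: has rye, so not kosher-for-Passover — out
F: has crab, so not vegetarian — out
G: has gelatin, so not vegetarian — no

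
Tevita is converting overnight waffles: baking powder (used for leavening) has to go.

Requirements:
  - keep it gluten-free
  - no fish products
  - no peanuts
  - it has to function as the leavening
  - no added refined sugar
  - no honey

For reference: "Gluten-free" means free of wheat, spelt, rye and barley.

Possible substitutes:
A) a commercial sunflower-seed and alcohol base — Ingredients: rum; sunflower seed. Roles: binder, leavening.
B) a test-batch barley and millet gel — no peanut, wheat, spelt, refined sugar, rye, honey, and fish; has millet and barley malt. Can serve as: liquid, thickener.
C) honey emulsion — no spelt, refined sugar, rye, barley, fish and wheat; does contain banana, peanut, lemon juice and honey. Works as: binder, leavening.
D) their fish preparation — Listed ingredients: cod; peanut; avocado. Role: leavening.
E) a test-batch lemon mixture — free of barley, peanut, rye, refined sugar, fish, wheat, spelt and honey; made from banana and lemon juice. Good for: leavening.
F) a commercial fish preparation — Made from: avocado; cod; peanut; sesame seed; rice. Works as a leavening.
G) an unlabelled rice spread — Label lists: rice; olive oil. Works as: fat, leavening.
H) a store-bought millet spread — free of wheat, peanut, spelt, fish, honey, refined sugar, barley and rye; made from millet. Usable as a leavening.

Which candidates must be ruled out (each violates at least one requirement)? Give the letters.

B, C, D, F

A: nothing on the exclusion list — keep
B: not usable as a leavening; has barley malt, so not gluten-free — reject
C: has honey, so not honey-free; has peanut, so not peanut-free — out
D: has peanut, so not peanut-free; has cod, so not fish-free — out
E: works as a leavening, no fish, no peanut — OK
F: has peanut, so not peanut-free; has cod, so not fish-free — no
G: all constraints satisfied — valid
H: all constraints satisfied — keep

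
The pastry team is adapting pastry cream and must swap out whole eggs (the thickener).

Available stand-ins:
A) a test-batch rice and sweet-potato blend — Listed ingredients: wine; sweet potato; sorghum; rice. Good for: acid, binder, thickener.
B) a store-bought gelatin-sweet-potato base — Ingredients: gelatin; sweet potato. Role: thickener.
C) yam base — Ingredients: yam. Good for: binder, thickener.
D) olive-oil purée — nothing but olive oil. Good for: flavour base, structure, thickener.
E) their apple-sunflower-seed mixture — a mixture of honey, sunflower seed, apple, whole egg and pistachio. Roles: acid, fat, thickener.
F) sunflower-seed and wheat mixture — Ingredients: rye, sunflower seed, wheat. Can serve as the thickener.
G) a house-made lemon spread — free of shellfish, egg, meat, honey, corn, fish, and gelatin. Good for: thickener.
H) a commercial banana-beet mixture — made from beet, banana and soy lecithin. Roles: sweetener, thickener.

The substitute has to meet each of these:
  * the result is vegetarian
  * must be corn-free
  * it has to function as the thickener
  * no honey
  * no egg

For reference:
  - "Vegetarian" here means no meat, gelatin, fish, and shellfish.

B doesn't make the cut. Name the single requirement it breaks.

vegetarian

usable as a thickener: satisfied
vegetarian: has gelatin — fails
honey-free: satisfied
corn-free: satisfied
egg-free: satisfied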